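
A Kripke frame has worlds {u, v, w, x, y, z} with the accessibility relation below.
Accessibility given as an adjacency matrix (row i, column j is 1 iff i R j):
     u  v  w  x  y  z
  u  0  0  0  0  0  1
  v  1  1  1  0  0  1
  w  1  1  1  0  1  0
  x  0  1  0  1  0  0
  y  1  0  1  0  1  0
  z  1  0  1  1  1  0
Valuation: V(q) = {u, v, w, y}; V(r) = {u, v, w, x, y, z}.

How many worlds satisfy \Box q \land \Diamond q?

2

Recall that \Box ψ holds at a world iff ψ holds at every accessible world, and \Diamond ψ holds iff ψ holds at some accessible world.
Let φ = \Box q \land \Diamond q. Evaluate φ at each world:
  u (successors {z}): φ is false.
  v (successors {u, v, w, z}): φ is false.
  w (successors {u, v, w, y}): φ is true.
  x (successors {v, x}): φ is false.
  y (successors {u, w, y}): φ is true.
  z (successors {u, w, x, y}): φ is false.
For instance, at v:
  At v: \Box q is false, \Diamond q is true, so \Box q \land \Diamond q is false.
    At v: \Box q requires q at every successor {u, v, w, z}.
      q fails at z, so \Box q is false at v.
    At v: \Diamond q requires q at some successor in {u, v, w, z}.
      q holds at u, so \Diamond q is true at v.
Satisfying worlds: {w, y}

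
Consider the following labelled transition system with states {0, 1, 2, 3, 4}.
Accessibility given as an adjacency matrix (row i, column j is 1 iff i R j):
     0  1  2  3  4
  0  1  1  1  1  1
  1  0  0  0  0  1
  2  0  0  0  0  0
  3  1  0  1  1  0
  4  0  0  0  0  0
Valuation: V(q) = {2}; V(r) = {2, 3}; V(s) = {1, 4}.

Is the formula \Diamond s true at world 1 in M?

Yes

At 1: \Diamond s requires s at some successor in {4}.
  s holds at 4, so \Diamond s is true at 1.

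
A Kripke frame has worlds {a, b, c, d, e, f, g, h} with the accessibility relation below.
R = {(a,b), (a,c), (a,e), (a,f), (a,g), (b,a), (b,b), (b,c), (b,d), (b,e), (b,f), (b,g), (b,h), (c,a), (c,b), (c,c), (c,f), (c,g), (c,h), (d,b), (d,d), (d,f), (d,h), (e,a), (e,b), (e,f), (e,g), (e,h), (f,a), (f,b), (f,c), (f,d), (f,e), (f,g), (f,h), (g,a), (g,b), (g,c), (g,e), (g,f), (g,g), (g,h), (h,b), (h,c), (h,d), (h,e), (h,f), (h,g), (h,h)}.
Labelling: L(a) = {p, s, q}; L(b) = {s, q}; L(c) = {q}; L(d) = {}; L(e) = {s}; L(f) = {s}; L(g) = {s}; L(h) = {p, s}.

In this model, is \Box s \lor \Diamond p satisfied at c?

Yes

At c: \Box s is false, \Diamond p is true, so \Box s \lor \Diamond p is true.
  At c: \Box s requires s at every successor {a, b, c, f, g, h}.
    s fails at c, so \Box s is false at c.
  At c: \Diamond p requires p at some successor in {a, b, c, f, g, h}.
    p holds at a, so \Diamond p is true at c.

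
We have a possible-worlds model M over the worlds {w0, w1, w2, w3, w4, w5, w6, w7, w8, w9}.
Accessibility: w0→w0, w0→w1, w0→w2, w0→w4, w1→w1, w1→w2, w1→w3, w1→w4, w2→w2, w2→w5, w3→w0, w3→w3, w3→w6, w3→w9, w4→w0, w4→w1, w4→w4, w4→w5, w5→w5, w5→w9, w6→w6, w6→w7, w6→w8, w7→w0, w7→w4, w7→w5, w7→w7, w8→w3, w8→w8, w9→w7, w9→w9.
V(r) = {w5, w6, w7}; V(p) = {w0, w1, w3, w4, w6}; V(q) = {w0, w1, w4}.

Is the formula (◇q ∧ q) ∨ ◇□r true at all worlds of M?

Let φ = (◇q ∧ q) ∨ ◇□r. Evaluate φ at each world:
  w0 (successors {w0, w1, w2, w4}): φ is true.
  w1 (successors {w1, w2, w3, w4}): φ is true.
  w2 (successors {w2, w5}): φ is false.
  w3 (successors {w0, w3, w6, w9}): φ is false.
  w4 (successors {w0, w1, w4, w5}): φ is true.
  w5 (successors {w5, w9}): φ is false.
  w6 (successors {w6, w7, w8}): φ is false.
  w7 (successors {w0, w4, w5, w7}): φ is false.
  w8 (successors {w3, w8}): φ is false.
  w9 (successors {w7, w9}): φ is false.
Detail at w2 (counterexample):
  At w2: ◇q ∧ q is false, ◇□r is false, so (◇q ∧ q) ∨ ◇□r is false.
    At w2: ◇q is false, q is false, so ◇q ∧ q is false.
      At w2: ◇q requires q at some successor in {w2, w5}.
        At w2: q is false.
        At w5: q is false.
      So ◇q is false at w2.
    At w2: ◇□r requires □r at some successor in {w2, w5}.
      At w2: □r is false.
      At w5: □r is false.
    So ◇□r is false at w2.

No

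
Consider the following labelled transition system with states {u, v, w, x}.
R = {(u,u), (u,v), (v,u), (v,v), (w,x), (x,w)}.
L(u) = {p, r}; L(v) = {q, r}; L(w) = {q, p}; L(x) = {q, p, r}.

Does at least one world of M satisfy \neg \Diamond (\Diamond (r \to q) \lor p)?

Let φ = \neg \Diamond (\Diamond (r \to q) \lor p). Evaluate φ at each world:
  u (successors {u, v}): φ is false.
  v (successors {u, v}): φ is false.
  w (successors {x}): φ is false.
  x (successors {w}): φ is false.
For instance, at x:
  At x: \Diamond (\Diamond (r \to q) \lor p) is true, so \neg \Diamond (\Diamond (r \to q) \lor p) is false.
    At x: \Diamond (\Diamond (r \to q) \lor p) requires \Diamond (r \to q) \lor p at some successor in {w}.
      \Diamond (r \to q) \lor p holds at w, so \Diamond (\Diamond (r \to q) \lor p) is true at x.

No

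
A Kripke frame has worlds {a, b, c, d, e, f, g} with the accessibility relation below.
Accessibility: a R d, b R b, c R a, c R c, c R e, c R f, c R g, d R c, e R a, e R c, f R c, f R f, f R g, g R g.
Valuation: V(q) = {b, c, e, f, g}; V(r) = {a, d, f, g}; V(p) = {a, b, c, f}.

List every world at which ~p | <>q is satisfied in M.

Let φ = ~p | <>q. Evaluate φ at each world:
  a (successors {d}): φ is false.
  b (successors {b}): φ is true.
  c (successors {a, c, e, f, g}): φ is true.
  d (successors {c}): φ is true.
  e (successors {a, c}): φ is true.
  f (successors {c, f, g}): φ is true.
  g (successors {g}): φ is true.
For instance, at a:
  At a: ~p is false, <>q is false, so ~p | <>q is false.
    At a: <>q requires q at some successor in {d}.
      At d: q is false.
    So <>q is false at a.
Satisfying worlds: {b, c, d, e, f, g}

b, c, d, e, f, g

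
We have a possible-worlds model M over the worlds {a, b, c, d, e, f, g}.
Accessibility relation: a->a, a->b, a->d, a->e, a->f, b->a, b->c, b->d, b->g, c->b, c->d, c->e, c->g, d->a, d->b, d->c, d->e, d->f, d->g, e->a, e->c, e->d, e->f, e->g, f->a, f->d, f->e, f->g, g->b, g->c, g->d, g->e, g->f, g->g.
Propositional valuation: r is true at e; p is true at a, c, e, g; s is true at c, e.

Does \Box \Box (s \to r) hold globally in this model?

Let φ = \Box \Box (s \to r). Evaluate φ at each world:
  a (successors {a, b, d, e, f}): φ is false.
  b (successors {a, c, d, g}): φ is false.
  c (successors {b, d, e, g}): φ is false.
  d (successors {a, b, c, e, f, g}): φ is false.
  e (successors {a, c, d, f, g}): φ is false.
  f (successors {a, d, e, g}): φ is false.
  g (successors {b, c, d, e, f, g}): φ is false.
Detail at a (counterexample):
  At a: \Box \Box (s \to r) requires \Box (s \to r) at every successor {a, b, d, e, f}.
    \Box (s \to r) fails at b, so \Box \Box (s \to r) is false at a.
      At b: \Box (s \to r) requires s \to r at every successor {a, c, d, g}.
        s \to r fails at c, so \Box (s \to r) is false at b.

No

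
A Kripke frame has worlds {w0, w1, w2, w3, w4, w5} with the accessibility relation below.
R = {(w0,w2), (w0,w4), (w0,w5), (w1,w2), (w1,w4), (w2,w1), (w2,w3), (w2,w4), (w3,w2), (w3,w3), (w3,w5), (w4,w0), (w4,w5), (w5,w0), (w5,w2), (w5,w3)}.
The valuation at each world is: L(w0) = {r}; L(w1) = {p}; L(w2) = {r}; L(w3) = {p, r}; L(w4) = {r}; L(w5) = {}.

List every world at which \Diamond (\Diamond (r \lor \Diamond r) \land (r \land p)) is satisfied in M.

w2, w3, w5

Let φ = \Diamond (\Diamond (r \lor \Diamond r) \land (r \land p)). Evaluate φ at each world:
  w0 (successors {w2, w4, w5}): φ is false.
  w1 (successors {w2, w4}): φ is false.
  w2 (successors {w1, w3, w4}): φ is true.
  w3 (successors {w2, w3, w5}): φ is true.
  w4 (successors {w0, w5}): φ is false.
  w5 (successors {w0, w2, w3}): φ is true.
For instance, at w3:
  At w3: \Diamond (\Diamond (r \lor \Diamond r) \land (r \land p)) requires \Diamond (r \lor \Diamond r) \land (r \land p) at some successor in {w2, w3, w5}.
    \Diamond (r \lor \Diamond r) \land (r \land p) holds at w3, so \Diamond (\Diamond (r \lor \Diamond r) \land (r \land p)) is true at w3.
      At w3: \Diamond (r \lor \Diamond r) is true, r \land p is true, so \Diamond (r \lor \Diamond r) \land (r \land p) is true.
Satisfying worlds: {w2, w3, w5}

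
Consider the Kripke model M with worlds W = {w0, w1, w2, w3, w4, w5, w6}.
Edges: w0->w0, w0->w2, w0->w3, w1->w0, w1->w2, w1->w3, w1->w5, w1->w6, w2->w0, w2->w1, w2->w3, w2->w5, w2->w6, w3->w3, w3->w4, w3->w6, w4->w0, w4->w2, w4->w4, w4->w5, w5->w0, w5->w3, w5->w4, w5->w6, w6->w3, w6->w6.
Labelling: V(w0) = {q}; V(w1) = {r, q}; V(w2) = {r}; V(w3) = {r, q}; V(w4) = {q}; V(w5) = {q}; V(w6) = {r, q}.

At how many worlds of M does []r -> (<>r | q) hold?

7

Let φ = []r -> (<>r | q). Evaluate φ at each world:
  w0 (successors {w0, w2, w3}): φ is true.
  w1 (successors {w0, w2, w3, w5, w6}): φ is true.
  w2 (successors {w0, w1, w3, w5, w6}): φ is true.
  w3 (successors {w3, w4, w6}): φ is true.
  w4 (successors {w0, w2, w4, w5}): φ is true.
  w5 (successors {w0, w3, w4, w6}): φ is true.
  w6 (successors {w3, w6}): φ is true.
For instance, at w5:
  At w5: []r is false, <>r | q is true, so []r -> (<>r | q) is true.
    At w5: []r requires r at every successor {w0, w3, w4, w6}.
      r fails at w0, so []r is false at w5.
    At w5: <>r is true, q is true, so <>r | q is true.
      At w5: <>r requires r at some successor in {w0, w3, w4, w6}.
        r holds at w3, so <>r is true at w5.
Satisfying worlds: {w0, w1, w2, w3, w4, w5, w6}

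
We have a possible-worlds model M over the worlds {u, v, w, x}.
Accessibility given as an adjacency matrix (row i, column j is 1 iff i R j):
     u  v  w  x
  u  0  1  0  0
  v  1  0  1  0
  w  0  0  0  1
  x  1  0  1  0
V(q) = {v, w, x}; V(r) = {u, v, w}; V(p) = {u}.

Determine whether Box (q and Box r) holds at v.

No

Recall that Box ψ holds at a world iff ψ holds at every accessible world, and Dia ψ holds iff ψ holds at some accessible world.
At v: Box (q and Box r) requires q and Box r at every successor {u, w}.
  q and Box r fails at u, so Box (q and Box r) is false at v.
    At u: q is false, Box r is true, so q and Box r is false.
      At u: Box r requires r at every successor {v}.
        At v: r is true.
      So Box r is true at u.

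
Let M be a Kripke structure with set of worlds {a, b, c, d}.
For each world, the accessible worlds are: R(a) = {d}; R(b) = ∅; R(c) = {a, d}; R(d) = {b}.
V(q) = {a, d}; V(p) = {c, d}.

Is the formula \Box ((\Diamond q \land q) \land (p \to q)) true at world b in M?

Recall that \Box ψ holds at a world iff ψ holds at every accessible world, and \Diamond ψ holds iff ψ holds at some accessible world.
At b: no accessible worlds, so \Box ((\Diamond q \land q) \land (p \to q)) holds vacuously.

Yes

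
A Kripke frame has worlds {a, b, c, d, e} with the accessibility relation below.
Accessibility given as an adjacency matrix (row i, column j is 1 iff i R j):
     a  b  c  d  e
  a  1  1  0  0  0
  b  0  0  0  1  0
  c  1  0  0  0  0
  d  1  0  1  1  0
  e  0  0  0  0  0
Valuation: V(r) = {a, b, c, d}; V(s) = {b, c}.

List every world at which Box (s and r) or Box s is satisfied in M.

Let φ = Box (s and r) or Box s. Evaluate φ at each world:
  a (successors {a, b}): φ is false.
  b (successors {d}): φ is false.
  c (successors {a}): φ is false.
  d (successors {a, c, d}): φ is false.
  e (successors ∅): φ is true.
For instance, at d:
  At d: Box (s and r) is false, Box s is false, so Box (s and r) or Box s is false.
    At d: Box (s and r) requires s and r at every successor {a, c, d}.
      s and r fails at a, so Box (s and r) is false at d.
    At d: Box s requires s at every successor {a, c, d}.
      s fails at a, so Box s is false at d.
Satisfying worlds: {e}

e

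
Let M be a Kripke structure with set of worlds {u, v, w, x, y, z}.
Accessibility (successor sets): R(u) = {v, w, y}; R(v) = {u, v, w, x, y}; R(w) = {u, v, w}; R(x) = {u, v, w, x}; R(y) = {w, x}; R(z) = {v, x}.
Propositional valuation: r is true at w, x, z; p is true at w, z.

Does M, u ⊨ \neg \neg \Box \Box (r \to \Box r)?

No

Recall that \Box ψ holds at a world iff ψ holds at every accessible world, and \Diamond ψ holds iff ψ holds at some accessible world.
At u: \neg \Box \Box (r \to \Box r) is true, so \neg \neg \Box \Box (r \to \Box r) is false.
  At u: \Box \Box (r \to \Box r) is false, so \neg \Box \Box (r \to \Box r) is true.
    At u: \Box \Box (r \to \Box r) requires \Box (r \to \Box r) at every successor {v, w, y}.
      \Box (r \to \Box r) fails at v, so \Box \Box (r \to \Box r) is false at u.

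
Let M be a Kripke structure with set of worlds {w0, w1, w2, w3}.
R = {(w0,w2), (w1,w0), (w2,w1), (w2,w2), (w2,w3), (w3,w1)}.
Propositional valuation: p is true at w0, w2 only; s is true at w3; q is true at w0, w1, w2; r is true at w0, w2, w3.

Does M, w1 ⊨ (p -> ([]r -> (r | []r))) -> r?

No

At w1: p -> ([]r -> (r | []r)) is true, r is false, so (p -> ([]r -> (r | []r))) -> r is false.
  At w1: p is false, []r -> (r | []r) is true, so p -> ([]r -> (r | []r)) is true.
    At w1: []r is true, r | []r is true, so []r -> (r | []r) is true.
      At w1: []r requires r at every successor {w0}.
        At w0: r is true.
      So []r is true at w1.
      At w1: r is false, []r is true, so r | []r is true.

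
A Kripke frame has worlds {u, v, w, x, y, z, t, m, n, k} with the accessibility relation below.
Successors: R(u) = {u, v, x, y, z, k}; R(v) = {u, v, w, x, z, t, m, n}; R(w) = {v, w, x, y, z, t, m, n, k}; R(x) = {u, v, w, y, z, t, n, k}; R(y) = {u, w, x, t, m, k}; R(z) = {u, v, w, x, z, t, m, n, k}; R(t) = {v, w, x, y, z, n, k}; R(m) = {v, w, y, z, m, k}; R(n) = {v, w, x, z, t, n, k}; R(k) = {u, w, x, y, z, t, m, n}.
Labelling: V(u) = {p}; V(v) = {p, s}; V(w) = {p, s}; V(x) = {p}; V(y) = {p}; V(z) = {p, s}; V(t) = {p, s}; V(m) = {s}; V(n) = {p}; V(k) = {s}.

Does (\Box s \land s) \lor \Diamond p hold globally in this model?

Let φ = (\Box s \land s) \lor \Diamond p. Evaluate φ at each world:
  u (successors {u, v, x, y, z, k}): φ is true.
  v (successors {u, v, w, x, z, t, m, n}): φ is true.
  w (successors {v, w, x, y, z, t, m, n, k}): φ is true.
  x (successors {u, v, w, y, z, t, n, k}): φ is true.
  y (successors {u, w, x, t, m, k}): φ is true.
  z (successors {u, v, w, x, z, t, m, n, k}): φ is true.
  t (successors {v, w, x, y, z, n, k}): φ is true.
  m (successors {v, w, y, z, m, k}): φ is true.
  n (successors {v, w, x, z, t, n, k}): φ is true.
  k (successors {u, w, x, y, z, t, m, n}): φ is true.
For instance, at v:
  At v: \Box s \land s is false, \Diamond p is true, so (\Box s \land s) \lor \Diamond p is true.
    At v: \Box s is false, s is true, so \Box s \land s is false.
      At v: \Box s requires s at every successor {u, v, w, x, z, t, m, n}.
        s fails at u, so \Box s is false at v.
    At v: \Diamond p requires p at some successor in {u, v, w, x, z, t, m, n}.
      p holds at u, so \Diamond p is true at v.

Yes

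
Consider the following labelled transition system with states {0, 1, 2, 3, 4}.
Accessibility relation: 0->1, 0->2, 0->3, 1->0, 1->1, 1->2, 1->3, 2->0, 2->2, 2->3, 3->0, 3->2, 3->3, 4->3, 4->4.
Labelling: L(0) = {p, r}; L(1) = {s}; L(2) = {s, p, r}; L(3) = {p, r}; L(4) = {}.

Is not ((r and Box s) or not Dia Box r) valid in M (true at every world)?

Let φ = not ((r and Box s) or not Dia Box r). Evaluate φ at each world:
  0 (successors {1, 2, 3}): φ is true.
  1 (successors {0, 1, 2, 3}): φ is true.
  2 (successors {0, 2, 3}): φ is true.
  3 (successors {0, 2, 3}): φ is true.
  4 (successors {3, 4}): φ is true.
For instance, at 3:
  At 3: (r and Box s) or not Dia Box r is false, so not ((r and Box s) or not Dia Box r) is true.
    At 3: r and Box s is false, not Dia Box r is false, so (r and Box s) or not Dia Box r is false.
      At 3: r is true, Box s is false, so r and Box s is false.
      At 3: Dia Box r is true, so not Dia Box r is false.

Yes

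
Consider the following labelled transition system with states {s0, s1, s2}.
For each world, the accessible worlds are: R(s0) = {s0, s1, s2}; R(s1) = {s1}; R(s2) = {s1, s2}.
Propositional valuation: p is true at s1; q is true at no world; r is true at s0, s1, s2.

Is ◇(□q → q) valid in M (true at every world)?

Yes

Let φ = ◇(□q → q). Evaluate φ at each world:
  s0 (successors {s0, s1, s2}): φ is true.
  s1 (successors {s1}): φ is true.
  s2 (successors {s1, s2}): φ is true.
For instance, at s2:
  At s2: ◇(□q → q) requires □q → q at some successor in {s1, s2}.
    □q → q holds at s1, so ◇(□q → q) is true at s2.
      At s1: □q is false, q is false, so □q → q is true.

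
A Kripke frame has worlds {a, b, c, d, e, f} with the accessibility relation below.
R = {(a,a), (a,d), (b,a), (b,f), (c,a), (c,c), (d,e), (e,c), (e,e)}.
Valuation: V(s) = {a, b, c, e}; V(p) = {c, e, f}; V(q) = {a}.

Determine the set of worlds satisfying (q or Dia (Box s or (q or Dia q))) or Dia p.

Let φ = (q or Dia (Box s or (q or Dia q))) or Dia p. Evaluate φ at each world:
  a (successors {a, d}): φ is true.
  b (successors {a, f}): φ is true.
  c (successors {a, c}): φ is true.
  d (successors {e}): φ is true.
  e (successors {c, e}): φ is true.
  f (successors ∅): φ is false.
For instance, at c:
  At c: q or Dia (Box s or (q or Dia q)) is true, Dia p is true, so (q or Dia (Box s or (q or Dia q))) or Dia p is true.
    At c: q is false, Dia (Box s or (q or Dia q)) is true, so q or Dia (Box s or (q or Dia q)) is true.
      At c: Dia (Box s or (q or Dia q)) requires Box s or (q or Dia q) at some successor in {a, c}.
        Box s or (q or Dia q) holds at a, so Dia (Box s or (q or Dia q)) is true at c.
    At c: Dia p requires p at some successor in {a, c}.
      p holds at c, so Dia p is true at c.
Satisfying worlds: {a, b, c, d, e}

a, b, c, d, e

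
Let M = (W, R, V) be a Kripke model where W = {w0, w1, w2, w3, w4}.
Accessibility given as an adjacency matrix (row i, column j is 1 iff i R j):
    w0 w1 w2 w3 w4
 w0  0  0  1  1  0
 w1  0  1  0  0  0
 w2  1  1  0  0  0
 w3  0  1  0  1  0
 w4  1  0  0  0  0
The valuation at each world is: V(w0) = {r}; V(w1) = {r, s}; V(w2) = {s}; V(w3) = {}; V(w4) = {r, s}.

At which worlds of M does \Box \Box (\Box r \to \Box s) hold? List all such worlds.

Let φ = \Box \Box (\Box r \to \Box s). Evaluate φ at each world:
  w0 (successors {w2, w3}): φ is true.
  w1 (successors {w1}): φ is true.
  w2 (successors {w0, w1}): φ is false.
  w3 (successors {w1, w3}): φ is true.
  w4 (successors {w0}): φ is false.
For instance, at w4:
  At w4: \Box \Box (\Box r \to \Box s) requires \Box (\Box r \to \Box s) at every successor {w0}.
    \Box (\Box r \to \Box s) fails at w0, so \Box \Box (\Box r \to \Box s) is false at w4.
      At w0: \Box (\Box r \to \Box s) requires \Box r \to \Box s at every successor {w2, w3}.
        \Box r \to \Box s fails at w2, so \Box (\Box r \to \Box s) is false at w0.
Satisfying worlds: {w0, w1, w3}

w0, w1, w3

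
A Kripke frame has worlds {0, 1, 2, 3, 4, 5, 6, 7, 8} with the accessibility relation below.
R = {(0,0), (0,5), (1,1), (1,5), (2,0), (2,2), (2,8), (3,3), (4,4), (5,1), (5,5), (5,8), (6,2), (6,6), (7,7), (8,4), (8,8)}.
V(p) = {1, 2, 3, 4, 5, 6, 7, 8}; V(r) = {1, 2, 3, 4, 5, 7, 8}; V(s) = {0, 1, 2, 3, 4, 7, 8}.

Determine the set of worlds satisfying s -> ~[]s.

0, 1, 5, 6

Let φ = s -> ~[]s. Evaluate φ at each world:
  0 (successors {0, 5}): φ is true.
  1 (successors {1, 5}): φ is true.
  2 (successors {0, 2, 8}): φ is false.
  3 (successors {3}): φ is false.
  4 (successors {4}): φ is false.
  5 (successors {1, 5, 8}): φ is true.
  6 (successors {2, 6}): φ is true.
  7 (successors {7}): φ is false.
  8 (successors {4, 8}): φ is false.
For instance, at 8:
  At 8: s is true, ~[]s is false, so s -> ~[]s is false.
    At 8: []s is true, so ~[]s is false.
      At 8: []s requires s at every successor {4, 8}.
        At 4: s is true.
        At 8: s is true.
      So []s is true at 8.
Satisfying worlds: {0, 1, 5, 6}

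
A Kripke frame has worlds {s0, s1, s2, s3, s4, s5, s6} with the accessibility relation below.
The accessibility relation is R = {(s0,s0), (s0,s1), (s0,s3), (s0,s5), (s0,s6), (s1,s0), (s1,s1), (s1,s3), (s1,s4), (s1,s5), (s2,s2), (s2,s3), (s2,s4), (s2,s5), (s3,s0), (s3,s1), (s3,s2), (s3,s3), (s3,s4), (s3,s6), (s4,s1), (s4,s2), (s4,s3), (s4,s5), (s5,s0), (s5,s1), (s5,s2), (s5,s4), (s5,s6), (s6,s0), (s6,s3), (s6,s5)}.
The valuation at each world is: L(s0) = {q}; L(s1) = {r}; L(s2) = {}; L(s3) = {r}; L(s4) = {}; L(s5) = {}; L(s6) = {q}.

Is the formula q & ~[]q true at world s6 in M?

At s6: q is true, ~[]q is true, so q & ~[]q is true.
  At s6: []q is false, so ~[]q is true.
    At s6: []q requires q at every successor {s0, s3, s5}.
      q fails at s3, so []q is false at s6.

Yes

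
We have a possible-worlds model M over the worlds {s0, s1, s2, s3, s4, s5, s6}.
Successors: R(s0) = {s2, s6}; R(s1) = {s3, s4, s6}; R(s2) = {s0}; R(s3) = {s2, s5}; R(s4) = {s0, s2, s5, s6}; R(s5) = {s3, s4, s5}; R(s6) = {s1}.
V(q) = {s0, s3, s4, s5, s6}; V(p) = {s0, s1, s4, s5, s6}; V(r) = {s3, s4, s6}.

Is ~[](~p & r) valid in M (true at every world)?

Let φ = ~[](~p & r). Evaluate φ at each world:
  s0 (successors {s2, s6}): φ is true.
  s1 (successors {s3, s4, s6}): φ is true.
  s2 (successors {s0}): φ is true.
  s3 (successors {s2, s5}): φ is true.
  s4 (successors {s0, s2, s5, s6}): φ is true.
  s5 (successors {s3, s4, s5}): φ is true.
  s6 (successors {s1}): φ is true.
For instance, at s5:
  At s5: [](~p & r) is false, so ~[](~p & r) is true.
    At s5: [](~p & r) requires ~p & r at every successor {s3, s4, s5}.
      ~p & r fails at s4, so [](~p & r) is false at s5.

Yes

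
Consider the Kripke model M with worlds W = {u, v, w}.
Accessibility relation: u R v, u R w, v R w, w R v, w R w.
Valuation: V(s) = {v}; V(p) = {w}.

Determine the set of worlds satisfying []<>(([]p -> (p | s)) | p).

u, v, w

Let φ = []<>(([]p -> (p | s)) | p). Evaluate φ at each world:
  u (successors {v, w}): φ is true.
  v (successors {w}): φ is true.
  w (successors {v, w}): φ is true.
For instance, at u:
  At u: []<>(([]p -> (p | s)) | p) requires <>(([]p -> (p | s)) | p) at every successor {v, w}.
      At v: <>(([]p -> (p | s)) | p) requires ([]p -> (p | s)) | p at some successor in {w}.
        ([]p -> (p | s)) | p holds at w, so <>(([]p -> (p | s)) | p) is true at v.
      At w: <>(([]p -> (p | s)) | p) requires ([]p -> (p | s)) | p at some successor in {v, w}.
        ([]p -> (p | s)) | p holds at v, so <>(([]p -> (p | s)) | p) is true at w.
  So []<>(([]p -> (p | s)) | p) is true at u.
Satisfying worlds: {u, v, w}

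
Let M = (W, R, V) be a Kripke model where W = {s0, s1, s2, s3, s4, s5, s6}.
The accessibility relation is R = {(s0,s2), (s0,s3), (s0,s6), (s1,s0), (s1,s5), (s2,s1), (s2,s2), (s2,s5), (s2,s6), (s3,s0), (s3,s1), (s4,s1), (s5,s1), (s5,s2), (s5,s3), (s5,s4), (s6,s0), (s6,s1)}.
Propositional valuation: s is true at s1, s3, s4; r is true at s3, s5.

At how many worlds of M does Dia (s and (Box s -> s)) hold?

Let φ = Dia (s and (Box s -> s)). Evaluate φ at each world:
  s0 (successors {s2, s3, s6}): φ is true.
  s1 (successors {s0, s5}): φ is false.
  s2 (successors {s1, s2, s5, s6}): φ is true.
  s3 (successors {s0, s1}): φ is true.
  s4 (successors {s1}): φ is true.
  s5 (successors {s1, s2, s3, s4}): φ is true.
  s6 (successors {s0, s1}): φ is true.
For instance, at s0:
  At s0: Dia (s and (Box s -> s)) requires s and (Box s -> s) at some successor in {s2, s3, s6}.
    s and (Box s -> s) holds at s3, so Dia (s and (Box s -> s)) is true at s0.
      At s3: s is true, Box s -> s is true, so s and (Box s -> s) is true.
Satisfying worlds: {s0, s2, s3, s4, s5, s6}

6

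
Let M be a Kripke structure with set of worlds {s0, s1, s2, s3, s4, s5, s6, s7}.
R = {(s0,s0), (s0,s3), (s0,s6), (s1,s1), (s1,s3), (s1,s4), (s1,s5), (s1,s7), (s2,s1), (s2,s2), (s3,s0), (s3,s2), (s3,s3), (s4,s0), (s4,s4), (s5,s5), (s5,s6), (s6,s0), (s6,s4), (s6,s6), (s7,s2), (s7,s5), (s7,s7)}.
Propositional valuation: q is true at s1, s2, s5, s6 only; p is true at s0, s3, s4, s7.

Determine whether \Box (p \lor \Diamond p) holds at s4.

Yes

At s4: \Box (p \lor \Diamond p) requires p \lor \Diamond p at every successor {s0, s4}.
    At s0: p is true, \Diamond p is true, so p \lor \Diamond p is true.
      At s0: \Diamond p requires p at some successor in {s0, s3, s6}.
        p holds at s0, so \Diamond p is true at s0.
    At s4: p is true, \Diamond p is true, so p \lor \Diamond p is true.
      At s4: \Diamond p requires p at some successor in {s0, s4}.
        p holds at s0, so \Diamond p is true at s4.
So \Box (p \lor \Diamond p) is true at s4.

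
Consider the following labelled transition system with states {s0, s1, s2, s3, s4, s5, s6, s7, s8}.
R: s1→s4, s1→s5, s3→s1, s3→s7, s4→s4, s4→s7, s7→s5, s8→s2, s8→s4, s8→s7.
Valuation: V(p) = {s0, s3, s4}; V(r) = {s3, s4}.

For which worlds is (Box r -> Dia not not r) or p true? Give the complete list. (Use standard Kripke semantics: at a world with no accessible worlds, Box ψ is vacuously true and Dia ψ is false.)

Let φ = (Box r -> Dia not not r) or p. Evaluate φ at each world:
  s0 (successors ∅): φ is true.
  s1 (successors {s4, s5}): φ is true.
  s2 (successors ∅): φ is false.
  s3 (successors {s1, s7}): φ is true.
  s4 (successors {s4, s7}): φ is true.
  s5 (successors ∅): φ is false.
  s6 (successors ∅): φ is false.
  s7 (successors {s5}): φ is true.
  s8 (successors {s2, s4, s7}): φ is true.
For instance, at s4:
  At s4: Box r -> Dia not not r is true, p is true, so (Box r -> Dia not not r) or p is true.
    At s4: Box r is false, Dia not not r is true, so Box r -> Dia not not r is true.
      At s4: Box r requires r at every successor {s4, s7}.
        r fails at s7, so Box r is false at s4.
      At s4: Dia not not r requires not not r at some successor in {s4, s7}.
        not not r holds at s4, so Dia not not r is true at s4.
Satisfying worlds: {s0, s1, s3, s4, s7, s8}

s0, s1, s3, s4, s7, s8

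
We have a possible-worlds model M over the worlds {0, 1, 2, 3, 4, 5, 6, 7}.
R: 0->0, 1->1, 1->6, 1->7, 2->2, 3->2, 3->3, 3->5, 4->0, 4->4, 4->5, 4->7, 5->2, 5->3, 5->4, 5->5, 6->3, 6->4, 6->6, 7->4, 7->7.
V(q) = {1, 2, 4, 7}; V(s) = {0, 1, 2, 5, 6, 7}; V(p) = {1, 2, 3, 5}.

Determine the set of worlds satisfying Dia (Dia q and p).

Let φ = Dia (Dia q and p). Evaluate φ at each world:
  0 (successors {0}): φ is false.
  1 (successors {1, 6, 7}): φ is true.
  2 (successors {2}): φ is true.
  3 (successors {2, 3, 5}): φ is true.
  4 (successors {0, 4, 5, 7}): φ is true.
  5 (successors {2, 3, 4, 5}): φ is true.
  6 (successors {3, 4, 6}): φ is true.
  7 (successors {4, 7}): φ is false.
For instance, at 1:
  At 1: Dia (Dia q and p) requires Dia q and p at some successor in {1, 6, 7}.
    Dia q and p holds at 1, so Dia (Dia q and p) is true at 1.
      At 1: Dia q is true, p is true, so Dia q and p is true.
Satisfying worlds: {1, 2, 3, 4, 5, 6}

1, 2, 3, 4, 5, 6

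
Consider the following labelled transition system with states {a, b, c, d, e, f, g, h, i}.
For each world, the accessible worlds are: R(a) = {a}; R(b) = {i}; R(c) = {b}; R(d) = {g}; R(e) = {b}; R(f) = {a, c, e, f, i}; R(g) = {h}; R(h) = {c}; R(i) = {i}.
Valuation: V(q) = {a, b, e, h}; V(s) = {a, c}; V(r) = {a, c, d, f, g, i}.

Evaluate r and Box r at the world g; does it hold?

No

At g: r is true, Box r is false, so r and Box r is false.
  At g: Box r requires r at every successor {h}.
    r fails at h, so Box r is false at g.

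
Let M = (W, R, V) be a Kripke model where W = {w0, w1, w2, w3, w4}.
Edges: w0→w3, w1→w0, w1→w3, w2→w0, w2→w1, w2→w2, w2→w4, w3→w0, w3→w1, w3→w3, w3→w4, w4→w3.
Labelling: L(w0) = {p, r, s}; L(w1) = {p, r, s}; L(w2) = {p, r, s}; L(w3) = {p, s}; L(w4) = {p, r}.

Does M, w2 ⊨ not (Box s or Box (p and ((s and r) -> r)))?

No

At w2: Box s or Box (p and ((s and r) -> r)) is true, so not (Box s or Box (p and ((s and r) -> r))) is false.
  At w2: Box s is false, Box (p and ((s and r) -> r)) is true, so Box s or Box (p and ((s and r) -> r)) is true.
    At w2: Box s requires s at every successor {w0, w1, w2, w4}.
      s fails at w4, so Box s is false at w2.
    At w2: Box (p and ((s and r) -> r)) requires p and ((s and r) -> r) at every successor {w0, w1, w2, w4}.
      At w0: p and ((s and r) -> r) is true.
      At w1: p and ((s and r) -> r) is true.
      At w2: p and ((s and r) -> r) is true.
      At w4: p and ((s and r) -> r) is true.
    So Box (p and ((s and r) -> r)) is true at w2.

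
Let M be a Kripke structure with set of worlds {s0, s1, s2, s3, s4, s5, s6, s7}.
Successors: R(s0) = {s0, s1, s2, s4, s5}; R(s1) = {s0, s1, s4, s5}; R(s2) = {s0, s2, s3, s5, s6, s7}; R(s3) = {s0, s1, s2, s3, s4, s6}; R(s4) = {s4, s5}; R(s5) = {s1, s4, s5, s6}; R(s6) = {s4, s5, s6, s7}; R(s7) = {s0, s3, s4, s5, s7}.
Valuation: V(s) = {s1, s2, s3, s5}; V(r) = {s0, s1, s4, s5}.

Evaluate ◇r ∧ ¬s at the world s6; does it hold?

At s6: ◇r is true, ¬s is true, so ◇r ∧ ¬s is true.
  At s6: ◇r requires r at some successor in {s4, s5, s6, s7}.
    r holds at s4, so ◇r is true at s6.

Yes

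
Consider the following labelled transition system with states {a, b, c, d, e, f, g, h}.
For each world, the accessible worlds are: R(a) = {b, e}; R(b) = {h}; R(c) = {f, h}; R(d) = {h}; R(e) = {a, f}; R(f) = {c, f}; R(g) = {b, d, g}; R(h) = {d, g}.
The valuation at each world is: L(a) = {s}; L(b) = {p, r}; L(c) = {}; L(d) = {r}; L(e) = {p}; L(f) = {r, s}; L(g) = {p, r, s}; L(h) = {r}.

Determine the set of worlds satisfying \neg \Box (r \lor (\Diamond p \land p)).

Let φ = \neg \Box (r \lor (\Diamond p \land p)). Evaluate φ at each world:
  a (successors {b, e}): φ is true.
  b (successors {h}): φ is false.
  c (successors {f, h}): φ is false.
  d (successors {h}): φ is false.
  e (successors {a, f}): φ is true.
  f (successors {c, f}): φ is true.
  g (successors {b, d, g}): φ is false.
  h (successors {d, g}): φ is false.
For instance, at b:
  At b: \Box (r \lor (\Diamond p \land p)) is true, so \neg \Box (r \lor (\Diamond p \land p)) is false.
    At b: \Box (r \lor (\Diamond p \land p)) requires r \lor (\Diamond p \land p) at every successor {h}.
      At h: r \lor (\Diamond p \land p) is true.
    So \Box (r \lor (\Diamond p \land p)) is true at b.
Satisfying worlds: {a, e, f}

a, e, f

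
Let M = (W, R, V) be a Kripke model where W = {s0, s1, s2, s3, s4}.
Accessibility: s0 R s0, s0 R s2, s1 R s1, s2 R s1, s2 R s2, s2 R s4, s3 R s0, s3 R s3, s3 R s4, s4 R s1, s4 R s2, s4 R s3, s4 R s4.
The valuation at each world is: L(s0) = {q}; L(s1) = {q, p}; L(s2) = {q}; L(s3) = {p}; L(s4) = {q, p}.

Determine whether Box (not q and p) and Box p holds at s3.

At s3: Box (not q and p) is false, Box p is false, so Box (not q and p) and Box p is false.
  At s3: Box (not q and p) requires not q and p at every successor {s0, s3, s4}.
    not q and p fails at s0, so Box (not q and p) is false at s3.
  At s3: Box p requires p at every successor {s0, s3, s4}.
    p fails at s0, so Box p is false at s3.

No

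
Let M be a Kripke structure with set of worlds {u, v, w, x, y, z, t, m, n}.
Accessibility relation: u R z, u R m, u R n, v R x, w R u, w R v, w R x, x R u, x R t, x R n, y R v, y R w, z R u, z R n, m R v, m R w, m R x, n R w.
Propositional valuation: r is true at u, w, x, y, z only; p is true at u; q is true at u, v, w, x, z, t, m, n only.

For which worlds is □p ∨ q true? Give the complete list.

Let φ = □p ∨ q. Evaluate φ at each world:
  u (successors {z, m, n}): φ is true.
  v (successors {x}): φ is true.
  w (successors {u, v, x}): φ is true.
  x (successors {u, t, n}): φ is true.
  y (successors {v, w}): φ is false.
  z (successors {u, n}): φ is true.
  t (successors ∅): φ is true.
  m (successors {v, w, x}): φ is true.
  n (successors {w}): φ is true.
For instance, at y:
  At y: □p is false, q is false, so □p ∨ q is false.
    At y: □p requires p at every successor {v, w}.
      p fails at v, so □p is false at y.
Satisfying worlds: {u, v, w, x, z, t, m, n}

u, v, w, x, z, t, m, n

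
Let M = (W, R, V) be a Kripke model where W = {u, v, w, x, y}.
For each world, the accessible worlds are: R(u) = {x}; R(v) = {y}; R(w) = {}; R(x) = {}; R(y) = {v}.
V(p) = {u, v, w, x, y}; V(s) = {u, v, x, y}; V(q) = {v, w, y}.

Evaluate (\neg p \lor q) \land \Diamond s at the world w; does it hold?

No

Recall that \Diamond ψ holds at a world iff ψ holds at some accessible world.
At w: \neg p \lor q is true, \Diamond s is false, so (\neg p \lor q) \land \Diamond s is false.
  At w: no accessible worlds, so \Diamond s is false.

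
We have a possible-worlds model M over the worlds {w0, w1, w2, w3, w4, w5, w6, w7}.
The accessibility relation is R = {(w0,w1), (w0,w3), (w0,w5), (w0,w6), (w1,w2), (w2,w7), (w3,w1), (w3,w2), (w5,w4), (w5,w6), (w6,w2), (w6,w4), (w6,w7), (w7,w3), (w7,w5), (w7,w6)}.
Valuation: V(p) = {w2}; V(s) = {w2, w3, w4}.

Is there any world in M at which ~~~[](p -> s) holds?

Let φ = ~~~[](p -> s). Evaluate φ at each world:
  w0 (successors {w1, w3, w5, w6}): φ is false.
  w1 (successors {w2}): φ is false.
  w2 (successors {w7}): φ is false.
  w3 (successors {w1, w2}): φ is false.
  w4 (successors ∅): φ is false.
  w5 (successors {w4, w6}): φ is false.
  w6 (successors {w2, w4, w7}): φ is false.
  w7 (successors {w3, w5, w6}): φ is false.
For instance, at w2:
  At w2: ~~[](p -> s) is true, so ~~~[](p -> s) is false.
    At w2: ~[](p -> s) is false, so ~~[](p -> s) is true.
      At w2: [](p -> s) is true, so ~[](p -> s) is false.

No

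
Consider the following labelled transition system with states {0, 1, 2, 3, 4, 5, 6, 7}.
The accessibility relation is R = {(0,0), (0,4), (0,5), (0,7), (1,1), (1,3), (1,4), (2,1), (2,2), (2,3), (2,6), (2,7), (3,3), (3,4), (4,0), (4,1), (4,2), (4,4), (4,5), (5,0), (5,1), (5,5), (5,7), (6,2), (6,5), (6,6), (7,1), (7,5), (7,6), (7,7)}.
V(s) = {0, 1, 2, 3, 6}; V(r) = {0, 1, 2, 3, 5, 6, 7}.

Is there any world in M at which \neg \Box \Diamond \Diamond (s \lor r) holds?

No

Recall that \Box ψ holds at a world iff ψ holds at every accessible world, and \Diamond ψ holds iff ψ holds at some accessible world.
Let φ = \neg \Box \Diamond \Diamond (s \lor r). Evaluate φ at each world:
  0 (successors {0, 4, 5, 7}): φ is false.
  1 (successors {1, 3, 4}): φ is false.
  2 (successors {1, 2, 3, 6, 7}): φ is false.
  3 (successors {3, 4}): φ is false.
  4 (successors {0, 1, 2, 4, 5}): φ is false.
  5 (successors {0, 1, 5, 7}): φ is false.
  6 (successors {2, 5, 6}): φ is false.
  7 (successors {1, 5, 6, 7}): φ is false.
For instance, at 0:
  At 0: \Box \Diamond \Diamond (s \lor r) is true, so \neg \Box \Diamond \Diamond (s \lor r) is false.
    At 0: \Box \Diamond \Diamond (s \lor r) requires \Diamond \Diamond (s \lor r) at every successor {0, 4, 5, 7}.
      At 0: \Diamond \Diamond (s \lor r) is true.
      At 4: \Diamond \Diamond (s \lor r) is true.
      At 5: \Diamond \Diamond (s \lor r) is true.
      At 7: \Diamond \Diamond (s \lor r) is true.
    So \Box \Diamond \Diamond (s \lor r) is true at 0.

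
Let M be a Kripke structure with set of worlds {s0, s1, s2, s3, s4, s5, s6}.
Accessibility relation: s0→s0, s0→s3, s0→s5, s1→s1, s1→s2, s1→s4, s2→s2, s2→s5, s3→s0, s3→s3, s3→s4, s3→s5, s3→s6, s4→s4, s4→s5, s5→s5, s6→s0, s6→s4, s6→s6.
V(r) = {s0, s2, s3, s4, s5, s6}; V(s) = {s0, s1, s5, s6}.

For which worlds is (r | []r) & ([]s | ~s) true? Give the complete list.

s2, s3, s4, s5

Recall that []ψ holds at a world iff ψ holds at every accessible world, and <>ψ holds iff ψ holds at some accessible world.
Let φ = (r | []r) & ([]s | ~s). Evaluate φ at each world:
  s0 (successors {s0, s3, s5}): φ is false.
  s1 (successors {s1, s2, s4}): φ is false.
  s2 (successors {s2, s5}): φ is true.
  s3 (successors {s0, s3, s4, s5, s6}): φ is true.
  s4 (successors {s4, s5}): φ is true.
  s5 (successors {s5}): φ is true.
  s6 (successors {s0, s4, s6}): φ is false.
For instance, at s5:
  At s5: r | []r is true, []s | ~s is true, so (r | []r) & ([]s | ~s) is true.
    At s5: r is true, []r is true, so r | []r is true.
      At s5: []r requires r at every successor {s5}.
        At s5: r is true.
      So []r is true at s5.
    At s5: []s is true, ~s is false, so []s | ~s is true.
      At s5: []s requires s at every successor {s5}.
        At s5: s is true.
      So []s is true at s5.
Satisfying worlds: {s2, s3, s4, s5}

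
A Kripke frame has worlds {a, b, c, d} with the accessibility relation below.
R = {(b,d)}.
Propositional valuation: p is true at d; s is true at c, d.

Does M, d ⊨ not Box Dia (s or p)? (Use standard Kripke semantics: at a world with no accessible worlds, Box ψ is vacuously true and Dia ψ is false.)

At d: Box Dia (s or p) is true, so not Box Dia (s or p) is false.
  At d: no accessible worlds, so Box Dia (s or p) holds vacuously.

No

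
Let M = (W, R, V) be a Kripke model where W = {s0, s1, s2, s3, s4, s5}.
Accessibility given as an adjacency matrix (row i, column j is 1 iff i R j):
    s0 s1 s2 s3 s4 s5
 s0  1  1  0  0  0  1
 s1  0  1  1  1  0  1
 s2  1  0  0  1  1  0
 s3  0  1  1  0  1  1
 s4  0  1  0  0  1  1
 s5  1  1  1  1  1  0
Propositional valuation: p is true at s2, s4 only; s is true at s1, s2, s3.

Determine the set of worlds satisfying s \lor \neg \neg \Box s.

s1, s2, s3

Let φ = s \lor \neg \neg \Box s. Evaluate φ at each world:
  s0 (successors {s0, s1, s5}): φ is false.
  s1 (successors {s1, s2, s3, s5}): φ is true.
  s2 (successors {s0, s3, s4}): φ is true.
  s3 (successors {s1, s2, s4, s5}): φ is true.
  s4 (successors {s1, s4, s5}): φ is false.
  s5 (successors {s0, s1, s2, s3, s4}): φ is false.
For instance, at s5:
  At s5: s is false, \neg \neg \Box s is false, so s \lor \neg \neg \Box s is false.
    At s5: \neg \Box s is true, so \neg \neg \Box s is false.
      At s5: \Box s is false, so \neg \Box s is true.
Satisfying worlds: {s1, s2, s3}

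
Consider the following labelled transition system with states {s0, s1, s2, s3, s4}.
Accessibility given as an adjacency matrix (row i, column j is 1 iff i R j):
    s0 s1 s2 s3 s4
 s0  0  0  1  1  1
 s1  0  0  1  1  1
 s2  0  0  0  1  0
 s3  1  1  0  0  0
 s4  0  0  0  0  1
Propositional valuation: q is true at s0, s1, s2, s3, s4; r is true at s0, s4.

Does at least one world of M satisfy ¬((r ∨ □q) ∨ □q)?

Let φ = ¬((r ∨ □q) ∨ □q). Evaluate φ at each world:
  s0 (successors {s2, s3, s4}): φ is false.
  s1 (successors {s2, s3, s4}): φ is false.
  s2 (successors {s3}): φ is false.
  s3 (successors {s0, s1}): φ is false.
  s4 (successors {s4}): φ is false.
For instance, at s2:
  At s2: (r ∨ □q) ∨ □q is true, so ¬((r ∨ □q) ∨ □q) is false.
    At s2: r ∨ □q is true, □q is true, so (r ∨ □q) ∨ □q is true.
      At s2: r is false, □q is true, so r ∨ □q is true.
      At s2: □q requires q at every successor {s3}.
        At s3: q is true.
      So □q is true at s2.

No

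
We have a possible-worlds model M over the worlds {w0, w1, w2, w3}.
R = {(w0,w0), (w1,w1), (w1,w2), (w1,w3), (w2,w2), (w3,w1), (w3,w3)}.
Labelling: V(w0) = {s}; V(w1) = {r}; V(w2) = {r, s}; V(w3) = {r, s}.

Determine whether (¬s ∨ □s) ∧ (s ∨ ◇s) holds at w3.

At w3: ¬s ∨ □s is false, s ∨ ◇s is true, so (¬s ∨ □s) ∧ (s ∨ ◇s) is false.
  At w3: ¬s is false, □s is false, so ¬s ∨ □s is false.
    At w3: □s requires s at every successor {w1, w3}.
      s fails at w1, so □s is false at w3.
  At w3: s is true, ◇s is true, so s ∨ ◇s is true.
    At w3: ◇s requires s at some successor in {w1, w3}.
      s holds at w3, so ◇s is true at w3.

No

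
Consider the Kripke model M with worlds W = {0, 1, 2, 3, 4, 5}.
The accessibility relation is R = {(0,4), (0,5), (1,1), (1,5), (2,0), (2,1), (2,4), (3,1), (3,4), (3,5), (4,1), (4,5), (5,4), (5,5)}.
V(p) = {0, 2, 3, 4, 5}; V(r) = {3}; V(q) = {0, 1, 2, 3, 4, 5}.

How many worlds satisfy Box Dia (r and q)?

0

Let φ = Box Dia (r and q). Evaluate φ at each world:
  0 (successors {4, 5}): φ is false.
  1 (successors {1, 5}): φ is false.
  2 (successors {0, 1, 4}): φ is false.
  3 (successors {1, 4, 5}): φ is false.
  4 (successors {1, 5}): φ is false.
  5 (successors {4, 5}): φ is false.
For instance, at 3:
  At 3: Box Dia (r and q) requires Dia (r and q) at every successor {1, 4, 5}.
    Dia (r and q) fails at 1, so Box Dia (r and q) is false at 3.
      At 1: Dia (r and q) requires r and q at some successor in {1, 5}.
        At 1: r and q is false.
        At 5: r and q is false.
      So Dia (r and q) is false at 1.
Satisfying worlds: none.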